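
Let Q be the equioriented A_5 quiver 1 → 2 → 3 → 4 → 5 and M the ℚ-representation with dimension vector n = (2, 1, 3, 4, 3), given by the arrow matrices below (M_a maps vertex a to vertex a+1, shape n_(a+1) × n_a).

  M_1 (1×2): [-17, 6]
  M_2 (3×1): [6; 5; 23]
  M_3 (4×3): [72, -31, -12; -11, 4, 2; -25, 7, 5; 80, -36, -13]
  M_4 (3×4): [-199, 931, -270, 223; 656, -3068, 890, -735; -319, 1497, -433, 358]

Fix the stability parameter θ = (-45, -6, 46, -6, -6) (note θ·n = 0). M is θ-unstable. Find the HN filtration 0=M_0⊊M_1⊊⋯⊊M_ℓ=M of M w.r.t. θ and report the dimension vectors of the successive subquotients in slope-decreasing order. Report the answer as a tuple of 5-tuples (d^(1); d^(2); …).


Via rank(M_{q-1}∘⋯∘M_p): M ≅ I[1,1], I[1,5], I[3,4], I[3,5], I[4,5].
μ_θ-semistable layers: μ^(1)=20; μ^(2)=34/3; μ^(3)=-6; μ^(4)=-45

((0, 0, 1, 1, 0); (0, 0, 2, 2, 2); (0, 1, 0, 1, 1); (2, 0, 0, 0, 0))


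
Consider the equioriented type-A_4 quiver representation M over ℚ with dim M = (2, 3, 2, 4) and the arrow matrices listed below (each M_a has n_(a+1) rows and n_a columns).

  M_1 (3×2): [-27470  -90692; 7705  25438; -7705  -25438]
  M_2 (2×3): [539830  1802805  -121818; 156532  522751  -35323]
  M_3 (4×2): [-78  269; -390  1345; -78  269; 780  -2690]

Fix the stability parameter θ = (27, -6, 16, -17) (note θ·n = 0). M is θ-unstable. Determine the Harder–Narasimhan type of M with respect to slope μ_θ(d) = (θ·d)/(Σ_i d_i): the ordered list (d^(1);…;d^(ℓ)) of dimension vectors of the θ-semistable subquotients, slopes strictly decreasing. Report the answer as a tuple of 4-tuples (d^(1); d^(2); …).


Barcode: M ≅ I[1,1], I[1,3], I[2,2], I[2,4], I[4,4]^3. HN layers by μ_θ (6 steps, strictly decreasing):
  μ^(1)=27; μ^(2)=16; μ^(3)=21/2; μ^(4)=-1/2; μ^(5)=-6; μ^(6)=-17

((1, 0, 0, 0); (0, 0, 1, 0); (1, 1, 0, 0); (0, 0, 1, 1); (0, 2, 0, 0); (0, 0, 0, 3))


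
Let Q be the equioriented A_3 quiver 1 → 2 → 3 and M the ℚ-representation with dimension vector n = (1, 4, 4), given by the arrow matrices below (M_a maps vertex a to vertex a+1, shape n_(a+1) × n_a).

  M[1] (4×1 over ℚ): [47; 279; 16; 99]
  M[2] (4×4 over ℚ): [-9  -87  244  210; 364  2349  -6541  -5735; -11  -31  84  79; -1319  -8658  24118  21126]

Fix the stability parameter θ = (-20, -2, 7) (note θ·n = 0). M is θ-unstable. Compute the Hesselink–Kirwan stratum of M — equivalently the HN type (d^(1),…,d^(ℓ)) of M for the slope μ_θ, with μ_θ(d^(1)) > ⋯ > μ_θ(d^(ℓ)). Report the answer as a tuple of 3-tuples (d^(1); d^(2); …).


Barcode: M ≅ I[1,3], I[2,3]^3. HN layers by μ_θ (3 steps, strictly decreasing):
  μ^(1)=7; μ^(2)=-2; μ^(3)=-20

((0, 0, 4); (0, 4, 0); (1, 0, 0))


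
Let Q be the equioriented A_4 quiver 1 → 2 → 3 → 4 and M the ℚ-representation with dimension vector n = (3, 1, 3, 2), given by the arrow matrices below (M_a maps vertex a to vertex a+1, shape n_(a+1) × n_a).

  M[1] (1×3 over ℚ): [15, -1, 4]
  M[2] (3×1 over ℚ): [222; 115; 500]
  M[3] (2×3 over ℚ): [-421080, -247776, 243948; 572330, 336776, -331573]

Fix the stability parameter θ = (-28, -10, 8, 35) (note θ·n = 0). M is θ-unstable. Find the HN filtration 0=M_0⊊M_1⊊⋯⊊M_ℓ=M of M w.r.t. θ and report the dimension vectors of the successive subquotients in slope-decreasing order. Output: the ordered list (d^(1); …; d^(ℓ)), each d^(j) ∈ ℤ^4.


Barcode: M ≅ I[1,1]^2, I[1,3], I[3,3], I[3,4], I[4,4]. HN layers by μ_θ (4 steps, strictly decreasing):
  μ^(1)=35; μ^(2)=8; μ^(3)=-10; μ^(4)=-28

((0, 0, 0, 2); (0, 0, 3, 0); (0, 1, 0, 0); (3, 0, 0, 0))


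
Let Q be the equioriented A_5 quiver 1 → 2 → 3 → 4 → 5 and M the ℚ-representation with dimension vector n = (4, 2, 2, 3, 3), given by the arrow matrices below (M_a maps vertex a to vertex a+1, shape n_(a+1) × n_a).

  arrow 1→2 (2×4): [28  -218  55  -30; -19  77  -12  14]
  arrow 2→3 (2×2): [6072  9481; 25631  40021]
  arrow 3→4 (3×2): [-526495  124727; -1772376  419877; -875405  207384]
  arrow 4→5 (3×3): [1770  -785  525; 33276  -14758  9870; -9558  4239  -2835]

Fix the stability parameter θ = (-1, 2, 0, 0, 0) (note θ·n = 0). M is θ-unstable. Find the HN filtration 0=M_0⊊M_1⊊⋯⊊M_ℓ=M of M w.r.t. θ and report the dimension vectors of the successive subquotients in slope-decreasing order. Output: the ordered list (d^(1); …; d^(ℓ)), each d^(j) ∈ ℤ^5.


Interval decomposition of M: I[1,1]^2, I[1,4], I[1,5], I[4,4], I[5,5]^2.
HN type (ℓ=4): μ^(1)=2/3; μ^(2)=1/2; μ^(3)=0; μ^(4)=-1

((0, 1, 1, 1, 0); (0, 1, 1, 1, 1); (0, 0, 0, 1, 2); (4, 0, 0, 0, 0))


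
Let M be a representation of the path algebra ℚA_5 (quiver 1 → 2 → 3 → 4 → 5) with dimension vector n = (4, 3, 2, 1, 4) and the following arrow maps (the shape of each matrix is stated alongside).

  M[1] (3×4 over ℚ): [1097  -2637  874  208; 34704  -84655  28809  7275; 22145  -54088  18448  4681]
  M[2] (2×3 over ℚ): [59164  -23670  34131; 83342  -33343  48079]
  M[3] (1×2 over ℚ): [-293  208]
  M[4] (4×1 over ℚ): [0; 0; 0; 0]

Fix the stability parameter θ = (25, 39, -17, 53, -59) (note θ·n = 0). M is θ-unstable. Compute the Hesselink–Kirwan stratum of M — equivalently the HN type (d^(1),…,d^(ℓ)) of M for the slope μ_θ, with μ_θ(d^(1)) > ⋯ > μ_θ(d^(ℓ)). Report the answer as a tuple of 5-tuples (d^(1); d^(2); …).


Barcode: M ≅ I[1,1], I[1,2], I[1,3], I[1,4], I[5,5]^4. HN layers by μ_θ (5 steps, strictly decreasing):
  μ^(1)=53; μ^(2)=39; μ^(3)=25; μ^(4)=47/3; μ^(5)=-59

((0, 0, 0, 1, 0); (0, 1, 0, 0, 0); (2, 0, 0, 0, 0); (2, 2, 2, 0, 0); (0, 0, 0, 0, 4))


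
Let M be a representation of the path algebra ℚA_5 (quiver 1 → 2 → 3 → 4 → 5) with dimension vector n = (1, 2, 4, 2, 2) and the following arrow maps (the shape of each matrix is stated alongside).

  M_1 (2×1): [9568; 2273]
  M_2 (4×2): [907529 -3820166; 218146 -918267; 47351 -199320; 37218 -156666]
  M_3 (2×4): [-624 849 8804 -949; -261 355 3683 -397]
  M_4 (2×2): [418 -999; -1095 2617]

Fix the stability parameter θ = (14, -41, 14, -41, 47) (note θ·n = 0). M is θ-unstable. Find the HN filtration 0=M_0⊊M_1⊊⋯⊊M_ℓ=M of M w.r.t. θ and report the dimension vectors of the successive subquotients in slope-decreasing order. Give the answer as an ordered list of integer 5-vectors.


Interval decomposition of M: I[1,5], I[2,3], I[3,3], I[3,5].
HN type (ℓ=4): μ^(1)=47; μ^(2)=14; μ^(3)=-27/2; μ^(4)=-41

((0, 0, 0, 0, 2); (0, 0, 2, 0, 0); (1, 1, 2, 2, 0); (0, 1, 0, 0, 0))


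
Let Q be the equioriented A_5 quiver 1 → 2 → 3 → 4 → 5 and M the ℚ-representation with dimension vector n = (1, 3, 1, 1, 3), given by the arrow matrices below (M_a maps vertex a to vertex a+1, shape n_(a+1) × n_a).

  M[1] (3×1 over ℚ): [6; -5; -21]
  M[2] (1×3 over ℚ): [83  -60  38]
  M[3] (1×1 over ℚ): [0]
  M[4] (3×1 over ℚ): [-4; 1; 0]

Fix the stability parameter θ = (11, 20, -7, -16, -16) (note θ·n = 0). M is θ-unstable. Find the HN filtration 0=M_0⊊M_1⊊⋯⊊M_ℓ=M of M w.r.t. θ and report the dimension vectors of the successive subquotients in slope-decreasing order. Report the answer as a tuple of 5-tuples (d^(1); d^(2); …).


Interval decomposition of M: I[1,2], I[2,2], I[2,3], I[4,5], I[5,5]^2.
HN type (ℓ=4): μ^(1)=20; μ^(2)=11; μ^(3)=13/2; μ^(4)=-16

((0, 2, 0, 0, 0); (1, 0, 0, 0, 0); (0, 1, 1, 0, 0); (0, 0, 0, 1, 3))


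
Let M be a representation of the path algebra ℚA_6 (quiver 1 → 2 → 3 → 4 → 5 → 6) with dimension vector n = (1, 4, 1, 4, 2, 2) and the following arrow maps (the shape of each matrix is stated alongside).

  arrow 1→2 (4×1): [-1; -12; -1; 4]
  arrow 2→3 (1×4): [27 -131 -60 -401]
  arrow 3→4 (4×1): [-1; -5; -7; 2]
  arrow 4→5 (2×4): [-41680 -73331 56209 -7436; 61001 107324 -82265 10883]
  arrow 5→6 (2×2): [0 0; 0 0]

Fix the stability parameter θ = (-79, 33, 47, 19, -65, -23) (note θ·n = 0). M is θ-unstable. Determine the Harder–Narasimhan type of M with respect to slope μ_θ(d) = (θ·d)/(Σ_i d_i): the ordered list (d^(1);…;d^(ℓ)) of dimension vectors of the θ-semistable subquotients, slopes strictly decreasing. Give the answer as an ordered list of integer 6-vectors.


Interval decomposition of M: I[1,4], I[2,2]^3, I[4,4], I[4,5]^2, I[6,6]^2.
HN type (ℓ=4): μ^(1)=33; μ^(2)=19; μ^(3)=-23; μ^(4)=-79

((0, 4, 1, 1, 0, 0); (0, 0, 0, 1, 0, 0); (0, 0, 0, 2, 2, 2); (1, 0, 0, 0, 0, 0))


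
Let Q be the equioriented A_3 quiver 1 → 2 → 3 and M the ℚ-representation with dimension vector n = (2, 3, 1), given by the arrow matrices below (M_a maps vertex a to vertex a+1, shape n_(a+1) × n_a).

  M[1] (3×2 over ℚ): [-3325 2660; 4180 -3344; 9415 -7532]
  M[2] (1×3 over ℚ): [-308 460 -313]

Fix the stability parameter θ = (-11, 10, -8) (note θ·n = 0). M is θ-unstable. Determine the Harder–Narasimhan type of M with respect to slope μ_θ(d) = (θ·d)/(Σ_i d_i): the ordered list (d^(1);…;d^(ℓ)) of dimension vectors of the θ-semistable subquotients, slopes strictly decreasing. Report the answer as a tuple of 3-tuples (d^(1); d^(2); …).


Barcode: M ≅ I[1,1], I[1,3], I[2,2]^2. HN layers by μ_θ (3 steps, strictly decreasing):
  μ^(1)=10; μ^(2)=1; μ^(3)=-11

((0, 2, 0); (0, 1, 1); (2, 0, 0))


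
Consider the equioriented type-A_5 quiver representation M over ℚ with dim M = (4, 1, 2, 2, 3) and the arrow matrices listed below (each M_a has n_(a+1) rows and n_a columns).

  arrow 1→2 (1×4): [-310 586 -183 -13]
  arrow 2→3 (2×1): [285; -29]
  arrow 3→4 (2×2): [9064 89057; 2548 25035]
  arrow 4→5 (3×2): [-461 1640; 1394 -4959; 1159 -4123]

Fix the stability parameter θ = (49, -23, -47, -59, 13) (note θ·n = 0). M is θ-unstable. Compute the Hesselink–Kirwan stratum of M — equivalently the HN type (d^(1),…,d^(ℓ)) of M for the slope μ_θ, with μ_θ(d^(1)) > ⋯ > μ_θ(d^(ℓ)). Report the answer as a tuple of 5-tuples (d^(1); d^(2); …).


Interval decomposition of M: I[1,1]^3, I[1,5], I[3,5], I[5,5].
HN type (ℓ=4): μ^(1)=49; μ^(2)=13; μ^(3)=-20; μ^(4)=-53

((3, 0, 0, 0, 0); (0, 0, 0, 0, 3); (1, 1, 1, 1, 0); (0, 0, 1, 1, 0))


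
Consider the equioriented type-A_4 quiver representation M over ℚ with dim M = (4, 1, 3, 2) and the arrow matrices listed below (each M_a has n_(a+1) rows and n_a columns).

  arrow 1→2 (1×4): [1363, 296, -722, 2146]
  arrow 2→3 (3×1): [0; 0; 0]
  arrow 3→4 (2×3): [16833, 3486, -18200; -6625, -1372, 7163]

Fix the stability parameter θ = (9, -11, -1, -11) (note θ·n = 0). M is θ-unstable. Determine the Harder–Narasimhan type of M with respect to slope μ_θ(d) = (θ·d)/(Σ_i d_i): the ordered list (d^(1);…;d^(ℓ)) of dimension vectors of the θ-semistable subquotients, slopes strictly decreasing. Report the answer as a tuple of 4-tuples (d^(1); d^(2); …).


Via rank(M_{q-1}∘⋯∘M_p): M ≅ I[1,1]^3, I[1,2], I[3,3], I[3,4]^2.
μ_θ-semistable layers: μ^(1)=9; μ^(2)=-1; μ^(3)=-6

((3, 0, 0, 0); (1, 1, 1, 0); (0, 0, 2, 2))


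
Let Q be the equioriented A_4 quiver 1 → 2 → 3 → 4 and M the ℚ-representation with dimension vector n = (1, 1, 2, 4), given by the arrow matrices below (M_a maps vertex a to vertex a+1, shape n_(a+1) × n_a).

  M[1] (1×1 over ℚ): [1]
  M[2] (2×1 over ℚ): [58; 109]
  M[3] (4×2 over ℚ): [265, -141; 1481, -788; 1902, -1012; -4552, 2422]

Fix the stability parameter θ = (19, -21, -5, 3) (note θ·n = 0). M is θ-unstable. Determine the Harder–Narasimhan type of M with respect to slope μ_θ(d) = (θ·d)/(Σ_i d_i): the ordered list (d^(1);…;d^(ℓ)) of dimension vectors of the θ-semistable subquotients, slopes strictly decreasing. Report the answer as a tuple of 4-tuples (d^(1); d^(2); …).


Barcode: M ≅ I[1,4], I[3,4], I[4,4]^2. HN layers by μ_θ (3 steps, strictly decreasing):
  μ^(1)=3; μ^(2)=-7/3; μ^(3)=-5

((0, 0, 0, 4); (1, 1, 1, 0); (0, 0, 1, 0))


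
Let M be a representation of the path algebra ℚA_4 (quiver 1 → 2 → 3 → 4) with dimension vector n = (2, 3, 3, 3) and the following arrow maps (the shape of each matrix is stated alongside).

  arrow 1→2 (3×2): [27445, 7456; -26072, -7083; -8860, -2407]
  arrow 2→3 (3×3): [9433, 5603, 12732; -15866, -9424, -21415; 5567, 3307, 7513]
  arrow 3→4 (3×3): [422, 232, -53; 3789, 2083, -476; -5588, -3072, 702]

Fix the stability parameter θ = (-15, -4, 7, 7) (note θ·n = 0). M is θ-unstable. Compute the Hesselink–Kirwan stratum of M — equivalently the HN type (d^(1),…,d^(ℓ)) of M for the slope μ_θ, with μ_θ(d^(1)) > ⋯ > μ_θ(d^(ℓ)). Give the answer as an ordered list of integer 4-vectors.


Via rank(M_{q-1}∘⋯∘M_p): M ≅ I[1,3], I[1,4], I[2,2], I[3,4], I[4,4].
μ_θ-semistable layers: μ^(1)=7; μ^(2)=-4; μ^(3)=-15

((0, 0, 3, 3); (0, 3, 0, 0); (2, 0, 0, 0))


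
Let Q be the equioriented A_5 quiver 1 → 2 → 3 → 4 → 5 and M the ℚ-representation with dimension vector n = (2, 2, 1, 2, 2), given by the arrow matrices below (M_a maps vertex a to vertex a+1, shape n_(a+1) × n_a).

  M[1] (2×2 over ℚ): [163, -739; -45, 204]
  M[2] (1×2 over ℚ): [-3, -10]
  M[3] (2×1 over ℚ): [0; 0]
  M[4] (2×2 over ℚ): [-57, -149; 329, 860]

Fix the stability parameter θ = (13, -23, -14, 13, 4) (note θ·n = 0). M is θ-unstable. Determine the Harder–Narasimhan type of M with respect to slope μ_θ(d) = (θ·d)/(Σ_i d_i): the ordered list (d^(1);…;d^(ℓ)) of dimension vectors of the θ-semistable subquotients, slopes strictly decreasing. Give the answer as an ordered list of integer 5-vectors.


Via rank(M_{q-1}∘⋯∘M_p): M ≅ I[1,2], I[1,3], I[4,5]^2.
μ_θ-semistable layers: μ^(1)=17/2; μ^(2)=-5; μ^(3)=-8

((0, 0, 0, 2, 2); (1, 1, 0, 0, 0); (1, 1, 1, 0, 0))


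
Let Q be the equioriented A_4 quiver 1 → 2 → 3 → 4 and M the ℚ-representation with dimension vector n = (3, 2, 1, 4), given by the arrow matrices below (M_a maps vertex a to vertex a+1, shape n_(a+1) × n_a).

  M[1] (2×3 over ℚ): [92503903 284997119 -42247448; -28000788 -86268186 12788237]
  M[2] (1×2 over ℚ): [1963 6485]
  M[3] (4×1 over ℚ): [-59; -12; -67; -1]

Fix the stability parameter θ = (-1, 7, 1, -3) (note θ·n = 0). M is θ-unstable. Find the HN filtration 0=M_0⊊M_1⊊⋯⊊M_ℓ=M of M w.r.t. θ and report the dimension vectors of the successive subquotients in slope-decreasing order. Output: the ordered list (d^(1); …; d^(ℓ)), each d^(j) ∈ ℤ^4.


Interval decomposition of M: I[1,1], I[1,2], I[1,4], I[4,4]^3.
HN type (ℓ=4): μ^(1)=7; μ^(2)=5/3; μ^(3)=-1; μ^(4)=-3

((0, 1, 0, 0); (0, 1, 1, 1); (3, 0, 0, 0); (0, 0, 0, 3))


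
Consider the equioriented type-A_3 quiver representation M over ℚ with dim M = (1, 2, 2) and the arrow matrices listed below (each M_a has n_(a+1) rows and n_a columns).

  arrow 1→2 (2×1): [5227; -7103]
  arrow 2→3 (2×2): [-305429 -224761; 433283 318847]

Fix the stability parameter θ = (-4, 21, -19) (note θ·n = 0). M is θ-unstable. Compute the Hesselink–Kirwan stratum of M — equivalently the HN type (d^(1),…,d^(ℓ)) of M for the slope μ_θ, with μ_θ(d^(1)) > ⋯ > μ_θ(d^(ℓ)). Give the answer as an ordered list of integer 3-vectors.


Interval decomposition of M: I[1,2], I[2,3], I[3,3].
HN type (ℓ=4): μ^(1)=21; μ^(2)=1; μ^(3)=-4; μ^(4)=-19

((0, 1, 0); (0, 1, 1); (1, 0, 0); (0, 0, 1))


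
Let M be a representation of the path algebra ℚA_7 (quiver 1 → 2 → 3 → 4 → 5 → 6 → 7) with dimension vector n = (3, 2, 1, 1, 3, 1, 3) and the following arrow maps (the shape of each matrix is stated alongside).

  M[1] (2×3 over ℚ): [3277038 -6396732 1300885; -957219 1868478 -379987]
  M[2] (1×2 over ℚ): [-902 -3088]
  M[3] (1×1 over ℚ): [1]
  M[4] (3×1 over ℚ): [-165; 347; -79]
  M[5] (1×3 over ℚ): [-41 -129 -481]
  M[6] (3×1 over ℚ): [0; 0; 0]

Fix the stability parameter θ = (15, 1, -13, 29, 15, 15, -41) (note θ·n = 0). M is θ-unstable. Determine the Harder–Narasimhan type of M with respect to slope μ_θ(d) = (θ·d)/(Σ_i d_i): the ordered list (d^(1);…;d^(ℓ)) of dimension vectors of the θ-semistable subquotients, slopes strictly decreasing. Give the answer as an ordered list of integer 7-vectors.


Barcode: M ≅ I[1,1], I[1,2], I[1,6], I[5,5]^2, I[7,7]^3. HN layers by μ_θ (5 steps, strictly decreasing):
  μ^(1)=59/3; μ^(2)=15; μ^(3)=8; μ^(4)=1; μ^(5)=-41

((0, 0, 0, 1, 1, 1, 0); (1, 0, 0, 0, 2, 0, 0); (1, 1, 0, 0, 0, 0, 0); (1, 1, 1, 0, 0, 0, 0); (0, 0, 0, 0, 0, 0, 3))


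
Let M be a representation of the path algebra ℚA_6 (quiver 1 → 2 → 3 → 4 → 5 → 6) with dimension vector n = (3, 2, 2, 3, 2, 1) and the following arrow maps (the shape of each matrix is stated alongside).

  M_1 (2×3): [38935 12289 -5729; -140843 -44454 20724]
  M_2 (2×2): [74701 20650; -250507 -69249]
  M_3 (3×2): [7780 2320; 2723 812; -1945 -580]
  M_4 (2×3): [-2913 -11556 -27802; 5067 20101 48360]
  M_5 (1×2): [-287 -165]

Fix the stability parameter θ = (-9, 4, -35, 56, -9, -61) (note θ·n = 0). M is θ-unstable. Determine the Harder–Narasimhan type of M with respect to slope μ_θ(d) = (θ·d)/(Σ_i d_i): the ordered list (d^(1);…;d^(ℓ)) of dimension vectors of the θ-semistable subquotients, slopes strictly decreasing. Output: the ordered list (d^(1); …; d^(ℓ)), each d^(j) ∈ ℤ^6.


Interval decomposition of M: I[1,1], I[1,3], I[1,6], I[4,4], I[4,5].
HN type (ℓ=5): μ^(1)=56; μ^(2)=47/2; μ^(3)=-14/3; μ^(4)=-9; μ^(5)=-40/3

((0, 0, 0, 1, 0, 0); (0, 0, 0, 1, 1, 0); (0, 0, 0, 1, 1, 1); (1, 0, 0, 0, 0, 0); (2, 2, 2, 0, 0, 0))


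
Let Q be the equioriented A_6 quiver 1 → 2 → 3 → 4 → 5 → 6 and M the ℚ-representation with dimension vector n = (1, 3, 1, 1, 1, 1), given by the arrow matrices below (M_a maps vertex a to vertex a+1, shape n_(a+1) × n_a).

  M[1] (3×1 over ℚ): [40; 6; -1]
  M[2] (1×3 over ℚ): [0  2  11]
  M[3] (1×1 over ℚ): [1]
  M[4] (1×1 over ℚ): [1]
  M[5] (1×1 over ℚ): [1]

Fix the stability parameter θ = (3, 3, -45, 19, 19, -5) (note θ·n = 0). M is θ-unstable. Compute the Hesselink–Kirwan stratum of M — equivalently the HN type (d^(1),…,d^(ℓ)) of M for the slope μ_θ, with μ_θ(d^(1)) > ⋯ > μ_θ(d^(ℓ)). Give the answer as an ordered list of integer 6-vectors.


Interval decomposition of M: I[1,6], I[2,2]^2.
HN type (ℓ=3): μ^(1)=11; μ^(2)=3; μ^(3)=-13

((0, 0, 0, 1, 1, 1); (0, 2, 0, 0, 0, 0); (1, 1, 1, 0, 0, 0))


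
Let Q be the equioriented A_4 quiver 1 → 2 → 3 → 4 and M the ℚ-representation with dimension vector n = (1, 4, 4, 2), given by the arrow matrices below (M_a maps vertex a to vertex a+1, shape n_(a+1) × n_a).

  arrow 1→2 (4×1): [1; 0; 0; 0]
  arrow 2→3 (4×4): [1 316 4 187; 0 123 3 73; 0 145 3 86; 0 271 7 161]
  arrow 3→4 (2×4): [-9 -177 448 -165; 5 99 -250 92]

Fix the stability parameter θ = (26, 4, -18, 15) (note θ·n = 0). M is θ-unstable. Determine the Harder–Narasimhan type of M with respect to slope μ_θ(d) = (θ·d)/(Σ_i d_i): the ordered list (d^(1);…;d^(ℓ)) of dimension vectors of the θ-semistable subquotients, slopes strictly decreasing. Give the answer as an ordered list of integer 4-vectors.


Via rank(M_{q-1}∘⋯∘M_p): M ≅ I[1,4], I[2,3]^2, I[2,4].
μ_θ-semistable layers: μ^(1)=15; μ^(2)=4; μ^(3)=-7

((0, 0, 0, 2); (1, 1, 1, 0); (0, 3, 3, 0))


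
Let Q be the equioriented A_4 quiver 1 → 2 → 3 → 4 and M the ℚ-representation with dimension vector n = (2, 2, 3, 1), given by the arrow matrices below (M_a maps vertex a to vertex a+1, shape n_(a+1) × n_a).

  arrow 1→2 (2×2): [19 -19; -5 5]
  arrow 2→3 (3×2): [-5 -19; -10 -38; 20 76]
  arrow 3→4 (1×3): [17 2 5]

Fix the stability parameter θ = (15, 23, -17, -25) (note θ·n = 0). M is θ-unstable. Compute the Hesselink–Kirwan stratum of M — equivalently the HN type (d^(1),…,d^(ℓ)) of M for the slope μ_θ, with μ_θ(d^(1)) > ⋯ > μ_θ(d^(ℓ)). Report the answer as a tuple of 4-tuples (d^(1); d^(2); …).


Via rank(M_{q-1}∘⋯∘M_p): M ≅ I[1,1], I[1,2], I[2,4], I[3,3]^2.
μ_θ-semistable layers: μ^(1)=23; μ^(2)=15; μ^(3)=-19/3; μ^(4)=-17

((0, 1, 0, 0); (2, 0, 0, 0); (0, 1, 1, 1); (0, 0, 2, 0))


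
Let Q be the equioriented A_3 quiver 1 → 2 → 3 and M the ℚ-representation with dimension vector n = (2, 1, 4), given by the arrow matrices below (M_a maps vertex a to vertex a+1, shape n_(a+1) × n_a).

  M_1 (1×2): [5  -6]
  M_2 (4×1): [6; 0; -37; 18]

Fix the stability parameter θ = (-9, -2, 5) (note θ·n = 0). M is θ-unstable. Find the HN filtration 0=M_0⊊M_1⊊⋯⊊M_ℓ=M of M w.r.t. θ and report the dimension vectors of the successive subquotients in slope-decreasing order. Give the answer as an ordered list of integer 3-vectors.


Interval decomposition of M: I[1,1], I[1,3], I[3,3]^3.
HN type (ℓ=3): μ^(1)=5; μ^(2)=-2; μ^(3)=-9

((0, 0, 4); (0, 1, 0); (2, 0, 0))


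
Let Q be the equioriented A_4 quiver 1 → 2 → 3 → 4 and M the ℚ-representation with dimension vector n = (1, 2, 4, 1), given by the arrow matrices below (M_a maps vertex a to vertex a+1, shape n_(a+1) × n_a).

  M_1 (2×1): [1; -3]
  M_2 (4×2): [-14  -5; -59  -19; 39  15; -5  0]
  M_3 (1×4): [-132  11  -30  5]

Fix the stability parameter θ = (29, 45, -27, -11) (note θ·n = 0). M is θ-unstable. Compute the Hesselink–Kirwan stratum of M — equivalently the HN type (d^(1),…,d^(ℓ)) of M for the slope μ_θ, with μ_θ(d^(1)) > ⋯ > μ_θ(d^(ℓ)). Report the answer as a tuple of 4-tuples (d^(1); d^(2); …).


Via rank(M_{q-1}∘⋯∘M_p): M ≅ I[1,4], I[2,3], I[3,3]^2.
μ_θ-semistable layers: μ^(1)=9; μ^(2)=-27

((1, 2, 2, 1); (0, 0, 2, 0))


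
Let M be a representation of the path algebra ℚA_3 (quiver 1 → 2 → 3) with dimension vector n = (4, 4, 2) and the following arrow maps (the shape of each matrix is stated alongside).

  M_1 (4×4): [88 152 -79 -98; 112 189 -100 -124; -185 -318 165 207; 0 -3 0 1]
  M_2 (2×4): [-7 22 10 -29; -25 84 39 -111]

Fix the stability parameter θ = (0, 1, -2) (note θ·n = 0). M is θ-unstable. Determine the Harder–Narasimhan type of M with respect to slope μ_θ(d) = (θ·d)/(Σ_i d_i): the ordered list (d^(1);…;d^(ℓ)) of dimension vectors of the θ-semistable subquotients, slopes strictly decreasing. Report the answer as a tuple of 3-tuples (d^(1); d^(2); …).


Via rank(M_{q-1}∘⋯∘M_p): M ≅ I[1,2]^2, I[1,3]^2.
μ_θ-semistable layers: μ^(1)=1; μ^(2)=0; μ^(3)=-1/3

((0, 2, 0); (2, 0, 0); (2, 2, 2))


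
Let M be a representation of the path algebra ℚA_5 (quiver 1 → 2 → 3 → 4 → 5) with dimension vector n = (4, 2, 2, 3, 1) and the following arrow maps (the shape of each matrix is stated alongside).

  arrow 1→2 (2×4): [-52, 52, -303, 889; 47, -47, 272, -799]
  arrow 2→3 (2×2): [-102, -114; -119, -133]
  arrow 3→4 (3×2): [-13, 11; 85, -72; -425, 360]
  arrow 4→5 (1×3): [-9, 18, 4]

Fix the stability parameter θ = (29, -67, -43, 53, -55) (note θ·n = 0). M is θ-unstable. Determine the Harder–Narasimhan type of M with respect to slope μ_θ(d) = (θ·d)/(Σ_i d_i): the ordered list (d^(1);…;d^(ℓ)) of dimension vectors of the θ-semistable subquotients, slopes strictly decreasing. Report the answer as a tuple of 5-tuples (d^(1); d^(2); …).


Via rank(M_{q-1}∘⋯∘M_p): M ≅ I[1,1]^2, I[1,2], I[1,5], I[3,4], I[4,4].
μ_θ-semistable layers: μ^(1)=53; μ^(2)=29; μ^(3)=-1; μ^(4)=-19; μ^(5)=-27; μ^(6)=-43

((0, 0, 0, 2, 0); (2, 0, 0, 0, 0); (0, 0, 0, 1, 1); (1, 1, 0, 0, 0); (1, 1, 1, 0, 0); (0, 0, 1, 0, 0))


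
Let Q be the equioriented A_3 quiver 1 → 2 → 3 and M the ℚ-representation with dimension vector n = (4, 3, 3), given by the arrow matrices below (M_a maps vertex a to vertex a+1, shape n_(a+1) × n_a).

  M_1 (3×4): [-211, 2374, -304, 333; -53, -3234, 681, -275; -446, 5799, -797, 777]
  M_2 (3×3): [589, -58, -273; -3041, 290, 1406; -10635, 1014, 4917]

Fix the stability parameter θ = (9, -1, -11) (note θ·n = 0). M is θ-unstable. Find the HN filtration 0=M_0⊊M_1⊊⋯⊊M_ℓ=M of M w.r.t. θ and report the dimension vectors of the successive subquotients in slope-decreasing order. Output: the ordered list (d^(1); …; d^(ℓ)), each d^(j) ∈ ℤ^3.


Barcode: M ≅ I[1,1], I[1,2], I[1,3]^2, I[3,3]. HN layers by μ_θ (4 steps, strictly decreasing):
  μ^(1)=9; μ^(2)=4; μ^(3)=-1; μ^(4)=-11

((1, 0, 0); (1, 1, 0); (2, 2, 2); (0, 0, 1))


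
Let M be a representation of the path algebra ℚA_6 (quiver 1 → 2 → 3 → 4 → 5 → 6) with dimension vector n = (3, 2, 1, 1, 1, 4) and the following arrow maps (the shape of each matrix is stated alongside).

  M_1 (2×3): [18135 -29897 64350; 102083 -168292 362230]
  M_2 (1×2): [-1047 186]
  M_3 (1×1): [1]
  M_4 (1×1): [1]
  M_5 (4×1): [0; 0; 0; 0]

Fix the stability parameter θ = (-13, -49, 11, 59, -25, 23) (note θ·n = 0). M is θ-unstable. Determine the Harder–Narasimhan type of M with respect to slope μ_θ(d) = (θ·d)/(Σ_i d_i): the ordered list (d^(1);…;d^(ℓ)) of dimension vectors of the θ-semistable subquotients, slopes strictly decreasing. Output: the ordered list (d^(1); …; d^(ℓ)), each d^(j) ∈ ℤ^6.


Barcode: M ≅ I[1,1], I[1,2], I[1,5], I[6,6]^4. HN layers by μ_θ (5 steps, strictly decreasing):
  μ^(1)=23; μ^(2)=17; μ^(3)=11; μ^(4)=-13; μ^(5)=-31

((0, 0, 0, 0, 0, 4); (0, 0, 0, 1, 1, 0); (0, 0, 1, 0, 0, 0); (1, 0, 0, 0, 0, 0); (2, 2, 0, 0, 0, 0))


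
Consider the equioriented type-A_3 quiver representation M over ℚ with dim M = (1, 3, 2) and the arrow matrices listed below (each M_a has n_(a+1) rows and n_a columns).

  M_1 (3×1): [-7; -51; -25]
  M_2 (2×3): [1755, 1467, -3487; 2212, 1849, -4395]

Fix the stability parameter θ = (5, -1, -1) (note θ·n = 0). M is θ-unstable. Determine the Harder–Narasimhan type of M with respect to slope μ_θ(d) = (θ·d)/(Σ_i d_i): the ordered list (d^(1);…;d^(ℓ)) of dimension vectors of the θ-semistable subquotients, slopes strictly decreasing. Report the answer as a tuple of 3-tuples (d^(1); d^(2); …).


Interval decomposition of M: I[1,3], I[2,2], I[2,3].
HN type (ℓ=2): μ^(1)=1; μ^(2)=-1

((1, 1, 1); (0, 2, 1))


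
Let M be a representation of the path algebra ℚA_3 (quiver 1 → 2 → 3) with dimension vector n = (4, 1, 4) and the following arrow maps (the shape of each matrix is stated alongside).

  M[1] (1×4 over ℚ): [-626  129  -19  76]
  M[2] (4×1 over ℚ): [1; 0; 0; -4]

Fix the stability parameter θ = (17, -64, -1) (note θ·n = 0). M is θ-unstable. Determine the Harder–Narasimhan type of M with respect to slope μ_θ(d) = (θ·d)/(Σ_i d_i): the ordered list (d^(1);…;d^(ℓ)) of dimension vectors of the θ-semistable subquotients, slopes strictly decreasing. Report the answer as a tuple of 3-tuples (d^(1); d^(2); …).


Via rank(M_{q-1}∘⋯∘M_p): M ≅ I[1,1]^3, I[1,3], I[3,3]^3.
μ_θ-semistable layers: μ^(1)=17; μ^(2)=-1; μ^(3)=-47/2

((3, 0, 0); (0, 0, 4); (1, 1, 0))


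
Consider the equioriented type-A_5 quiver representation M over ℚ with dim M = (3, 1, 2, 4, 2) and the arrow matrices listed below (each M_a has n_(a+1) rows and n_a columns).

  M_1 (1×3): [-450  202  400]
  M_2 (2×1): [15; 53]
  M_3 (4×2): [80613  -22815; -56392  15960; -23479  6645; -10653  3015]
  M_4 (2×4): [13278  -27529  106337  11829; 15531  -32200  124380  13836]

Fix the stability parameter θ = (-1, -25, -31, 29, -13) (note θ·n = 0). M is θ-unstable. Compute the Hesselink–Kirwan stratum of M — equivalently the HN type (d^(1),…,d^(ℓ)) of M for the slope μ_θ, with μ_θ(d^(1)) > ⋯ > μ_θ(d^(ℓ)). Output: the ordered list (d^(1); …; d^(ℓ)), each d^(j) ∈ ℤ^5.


Barcode: M ≅ I[1,1]^2, I[1,3], I[3,5], I[4,4]^2, I[4,5]. HN layers by μ_θ (5 steps, strictly decreasing):
  μ^(1)=29; μ^(2)=8; μ^(3)=-1; μ^(4)=-19; μ^(5)=-31

((0, 0, 0, 2, 0); (0, 0, 0, 2, 2); (2, 0, 0, 0, 0); (1, 1, 1, 0, 0); (0, 0, 1, 0, 0))


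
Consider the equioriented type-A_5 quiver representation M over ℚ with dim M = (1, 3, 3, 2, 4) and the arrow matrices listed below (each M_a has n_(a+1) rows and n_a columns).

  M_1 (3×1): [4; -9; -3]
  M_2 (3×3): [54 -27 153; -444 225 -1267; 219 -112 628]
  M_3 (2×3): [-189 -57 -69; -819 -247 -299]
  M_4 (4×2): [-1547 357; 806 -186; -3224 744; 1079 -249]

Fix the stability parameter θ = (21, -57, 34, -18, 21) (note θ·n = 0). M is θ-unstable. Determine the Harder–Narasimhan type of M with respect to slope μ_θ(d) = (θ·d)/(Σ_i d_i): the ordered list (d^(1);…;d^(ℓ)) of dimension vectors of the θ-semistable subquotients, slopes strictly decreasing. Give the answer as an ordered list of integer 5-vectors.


Via rank(M_{q-1}∘⋯∘M_p): M ≅ I[1,2], I[2,3], I[2,4], I[3,3], I[4,5], I[5,5]^3.
μ_θ-semistable layers: μ^(1)=34; μ^(2)=21; μ^(3)=8; μ^(4)=-18; μ^(5)=-57

((0, 0, 2, 0, 0); (0, 0, 0, 0, 4); (0, 0, 1, 1, 0); (1, 1, 0, 1, 0); (0, 2, 0, 0, 0))


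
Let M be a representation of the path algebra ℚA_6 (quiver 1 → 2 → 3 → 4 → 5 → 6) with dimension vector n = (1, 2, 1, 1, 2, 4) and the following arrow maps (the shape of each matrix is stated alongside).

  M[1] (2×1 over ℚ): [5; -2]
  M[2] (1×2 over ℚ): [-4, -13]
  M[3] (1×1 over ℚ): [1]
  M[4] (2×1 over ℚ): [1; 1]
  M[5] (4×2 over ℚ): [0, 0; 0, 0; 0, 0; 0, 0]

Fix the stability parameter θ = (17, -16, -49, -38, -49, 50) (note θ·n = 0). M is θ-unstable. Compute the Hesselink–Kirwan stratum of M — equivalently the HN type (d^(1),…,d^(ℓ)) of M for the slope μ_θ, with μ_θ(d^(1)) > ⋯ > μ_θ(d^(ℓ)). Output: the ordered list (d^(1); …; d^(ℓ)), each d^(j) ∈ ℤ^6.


Barcode: M ≅ I[1,5], I[2,2], I[5,5], I[6,6]^4. HN layers by μ_θ (4 steps, strictly decreasing):
  μ^(1)=50; μ^(2)=-16; μ^(3)=-27; μ^(4)=-49

((0, 0, 0, 0, 0, 4); (0, 1, 0, 0, 0, 0); (1, 1, 1, 1, 1, 0); (0, 0, 0, 0, 1, 0))


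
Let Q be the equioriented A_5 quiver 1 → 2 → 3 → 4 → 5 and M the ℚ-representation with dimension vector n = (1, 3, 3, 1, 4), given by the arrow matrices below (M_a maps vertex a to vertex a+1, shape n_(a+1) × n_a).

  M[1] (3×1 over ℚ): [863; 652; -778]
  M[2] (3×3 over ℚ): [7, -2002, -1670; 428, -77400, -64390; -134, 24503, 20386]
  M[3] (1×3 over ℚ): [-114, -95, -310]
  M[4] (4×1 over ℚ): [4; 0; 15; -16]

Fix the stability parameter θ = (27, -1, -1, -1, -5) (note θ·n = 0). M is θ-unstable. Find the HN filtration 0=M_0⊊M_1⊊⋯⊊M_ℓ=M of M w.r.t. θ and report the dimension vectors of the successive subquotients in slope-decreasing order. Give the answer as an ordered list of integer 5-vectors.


Barcode: M ≅ I[1,5], I[2,3]^2, I[5,5]^3. HN layers by μ_θ (3 steps, strictly decreasing):
  μ^(1)=19/5; μ^(2)=-1; μ^(3)=-5

((1, 1, 1, 1, 1); (0, 2, 2, 0, 0); (0, 0, 0, 0, 3))


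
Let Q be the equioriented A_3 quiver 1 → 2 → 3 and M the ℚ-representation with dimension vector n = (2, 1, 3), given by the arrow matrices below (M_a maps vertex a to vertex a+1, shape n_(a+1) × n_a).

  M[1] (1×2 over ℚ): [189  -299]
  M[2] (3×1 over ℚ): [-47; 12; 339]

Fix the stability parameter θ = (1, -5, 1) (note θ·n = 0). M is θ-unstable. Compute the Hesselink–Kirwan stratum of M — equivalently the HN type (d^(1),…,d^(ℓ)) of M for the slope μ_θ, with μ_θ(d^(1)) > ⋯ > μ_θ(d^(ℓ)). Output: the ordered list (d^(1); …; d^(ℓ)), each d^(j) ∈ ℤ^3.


Barcode: M ≅ I[1,1], I[1,3], I[3,3]^2. HN layers by μ_θ (2 steps, strictly decreasing):
  μ^(1)=1; μ^(2)=-2

((1, 0, 3); (1, 1, 0))


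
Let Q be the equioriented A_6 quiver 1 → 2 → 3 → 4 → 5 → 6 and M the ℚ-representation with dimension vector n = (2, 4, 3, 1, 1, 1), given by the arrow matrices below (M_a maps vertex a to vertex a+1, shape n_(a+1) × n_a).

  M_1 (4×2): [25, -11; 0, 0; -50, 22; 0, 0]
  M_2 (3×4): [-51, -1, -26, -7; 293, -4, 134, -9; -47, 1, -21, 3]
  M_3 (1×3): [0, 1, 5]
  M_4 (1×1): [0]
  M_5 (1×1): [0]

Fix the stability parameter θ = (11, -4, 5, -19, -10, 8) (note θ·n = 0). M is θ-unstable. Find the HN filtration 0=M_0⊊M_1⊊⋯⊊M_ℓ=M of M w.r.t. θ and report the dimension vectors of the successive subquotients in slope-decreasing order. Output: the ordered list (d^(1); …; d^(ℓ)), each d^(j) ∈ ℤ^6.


Interval decomposition of M: I[1,1], I[1,3], I[2,2], I[2,3], I[2,4], I[5,5], I[6,6].
HN type (ℓ=7): μ^(1)=11; μ^(2)=8; μ^(3)=5; μ^(4)=7/2; μ^(5)=-4; μ^(6)=-6; μ^(7)=-10

((1, 0, 0, 0, 0, 0); (0, 0, 0, 0, 0, 1); (0, 0, 2, 0, 0, 0); (1, 1, 0, 0, 0, 0); (0, 2, 0, 0, 0, 0); (0, 1, 1, 1, 0, 0); (0, 0, 0, 0, 1, 0))


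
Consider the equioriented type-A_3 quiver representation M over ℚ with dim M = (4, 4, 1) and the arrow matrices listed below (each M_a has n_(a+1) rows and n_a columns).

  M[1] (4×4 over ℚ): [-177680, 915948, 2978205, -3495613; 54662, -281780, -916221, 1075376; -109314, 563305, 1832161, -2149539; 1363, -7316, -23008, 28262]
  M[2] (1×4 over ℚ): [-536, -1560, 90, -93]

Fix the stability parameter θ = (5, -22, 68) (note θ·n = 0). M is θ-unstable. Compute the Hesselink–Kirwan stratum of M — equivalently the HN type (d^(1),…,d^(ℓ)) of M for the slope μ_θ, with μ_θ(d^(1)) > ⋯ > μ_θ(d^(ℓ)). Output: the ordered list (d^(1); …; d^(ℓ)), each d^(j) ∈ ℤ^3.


Via rank(M_{q-1}∘⋯∘M_p): M ≅ I[1,2]^3, I[1,3].
μ_θ-semistable layers: μ^(1)=68; μ^(2)=-17/2

((0, 0, 1); (4, 4, 0))


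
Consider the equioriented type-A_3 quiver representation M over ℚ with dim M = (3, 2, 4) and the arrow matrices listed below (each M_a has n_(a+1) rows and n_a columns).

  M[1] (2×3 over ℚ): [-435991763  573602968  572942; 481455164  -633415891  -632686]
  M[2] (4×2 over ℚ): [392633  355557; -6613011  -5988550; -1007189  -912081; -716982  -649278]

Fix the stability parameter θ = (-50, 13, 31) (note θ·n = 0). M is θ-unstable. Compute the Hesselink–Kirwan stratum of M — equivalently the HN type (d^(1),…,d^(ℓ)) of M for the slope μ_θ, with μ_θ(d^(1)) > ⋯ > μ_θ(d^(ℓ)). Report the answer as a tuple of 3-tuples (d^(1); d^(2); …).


Via rank(M_{q-1}∘⋯∘M_p): M ≅ I[1,1], I[1,3]^2, I[3,3]^2.
μ_θ-semistable layers: μ^(1)=31; μ^(2)=13; μ^(3)=-50

((0, 0, 4); (0, 2, 0); (3, 0, 0))


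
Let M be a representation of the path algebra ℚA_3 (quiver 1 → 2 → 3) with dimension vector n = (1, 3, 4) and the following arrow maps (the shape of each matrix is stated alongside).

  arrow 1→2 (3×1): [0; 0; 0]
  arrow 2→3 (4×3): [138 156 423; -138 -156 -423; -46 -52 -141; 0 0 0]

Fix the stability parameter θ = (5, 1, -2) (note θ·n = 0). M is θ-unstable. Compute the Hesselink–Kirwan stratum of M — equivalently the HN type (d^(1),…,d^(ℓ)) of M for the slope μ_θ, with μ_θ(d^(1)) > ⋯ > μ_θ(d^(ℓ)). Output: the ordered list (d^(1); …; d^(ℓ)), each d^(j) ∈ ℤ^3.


Interval decomposition of M: I[1,1], I[2,2]^2, I[2,3], I[3,3]^3.
HN type (ℓ=4): μ^(1)=5; μ^(2)=1; μ^(3)=-1/2; μ^(4)=-2

((1, 0, 0); (0, 2, 0); (0, 1, 1); (0, 0, 3))


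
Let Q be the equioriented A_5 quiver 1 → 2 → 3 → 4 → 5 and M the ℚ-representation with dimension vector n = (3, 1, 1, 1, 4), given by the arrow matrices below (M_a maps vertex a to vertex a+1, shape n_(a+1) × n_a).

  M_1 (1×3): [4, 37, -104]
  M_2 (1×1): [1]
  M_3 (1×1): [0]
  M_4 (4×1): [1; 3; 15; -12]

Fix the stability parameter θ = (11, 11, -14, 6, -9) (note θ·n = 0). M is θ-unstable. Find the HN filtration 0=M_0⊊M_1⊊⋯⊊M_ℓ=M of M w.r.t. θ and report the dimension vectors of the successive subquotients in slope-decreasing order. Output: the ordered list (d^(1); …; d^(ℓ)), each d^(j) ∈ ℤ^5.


Interval decomposition of M: I[1,1]^2, I[1,3], I[4,5], I[5,5]^3.
HN type (ℓ=4): μ^(1)=11; μ^(2)=8/3; μ^(3)=-3/2; μ^(4)=-9

((2, 0, 0, 0, 0); (1, 1, 1, 0, 0); (0, 0, 0, 1, 1); (0, 0, 0, 0, 3))


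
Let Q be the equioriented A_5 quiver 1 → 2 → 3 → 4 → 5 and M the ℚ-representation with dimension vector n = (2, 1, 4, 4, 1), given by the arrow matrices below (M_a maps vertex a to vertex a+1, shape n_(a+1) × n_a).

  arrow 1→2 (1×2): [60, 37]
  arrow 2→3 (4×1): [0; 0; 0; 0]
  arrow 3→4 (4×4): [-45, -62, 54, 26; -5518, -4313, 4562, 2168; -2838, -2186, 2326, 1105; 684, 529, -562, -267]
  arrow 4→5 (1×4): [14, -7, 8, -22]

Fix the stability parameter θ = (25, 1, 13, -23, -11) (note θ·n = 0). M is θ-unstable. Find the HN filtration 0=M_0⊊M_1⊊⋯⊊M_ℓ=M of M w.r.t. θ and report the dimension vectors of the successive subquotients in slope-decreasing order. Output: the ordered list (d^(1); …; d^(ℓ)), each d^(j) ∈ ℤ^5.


Interval decomposition of M: I[1,1], I[1,2], I[3,4]^3, I[3,5].
HN type (ℓ=4): μ^(1)=25; μ^(2)=13; μ^(3)=-5; μ^(4)=-7

((1, 0, 0, 0, 0); (1, 1, 0, 0, 0); (0, 0, 3, 3, 0); (0, 0, 1, 1, 1))


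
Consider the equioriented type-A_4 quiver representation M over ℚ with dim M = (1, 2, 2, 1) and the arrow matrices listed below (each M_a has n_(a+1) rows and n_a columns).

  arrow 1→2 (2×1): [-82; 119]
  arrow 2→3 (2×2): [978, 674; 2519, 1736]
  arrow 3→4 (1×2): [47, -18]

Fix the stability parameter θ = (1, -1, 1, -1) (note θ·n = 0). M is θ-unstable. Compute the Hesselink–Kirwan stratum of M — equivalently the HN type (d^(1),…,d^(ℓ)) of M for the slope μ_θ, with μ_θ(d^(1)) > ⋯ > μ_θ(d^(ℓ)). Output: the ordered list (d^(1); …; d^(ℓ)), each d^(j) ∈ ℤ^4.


Interval decomposition of M: I[1,4], I[2,3].
HN type (ℓ=3): μ^(1)=1; μ^(2)=0; μ^(3)=-1

((0, 0, 1, 0); (1, 1, 1, 1); (0, 1, 0, 0))


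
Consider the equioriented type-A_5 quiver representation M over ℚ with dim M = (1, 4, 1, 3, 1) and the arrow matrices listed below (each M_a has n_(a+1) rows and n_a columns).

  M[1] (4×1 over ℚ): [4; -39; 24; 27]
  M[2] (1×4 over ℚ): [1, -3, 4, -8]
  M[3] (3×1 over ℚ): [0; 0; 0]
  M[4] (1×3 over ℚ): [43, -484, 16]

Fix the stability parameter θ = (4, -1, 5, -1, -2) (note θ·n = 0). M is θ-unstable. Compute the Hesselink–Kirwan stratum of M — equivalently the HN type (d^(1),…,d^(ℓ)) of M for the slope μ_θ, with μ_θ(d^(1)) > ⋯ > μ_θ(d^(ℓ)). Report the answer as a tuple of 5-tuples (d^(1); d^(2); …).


Via rank(M_{q-1}∘⋯∘M_p): M ≅ I[1,3], I[2,2]^3, I[4,4]^2, I[4,5].
μ_θ-semistable layers: μ^(1)=5; μ^(2)=3/2; μ^(3)=-1; μ^(4)=-3/2

((0, 0, 1, 0, 0); (1, 1, 0, 0, 0); (0, 3, 0, 2, 0); (0, 0, 0, 1, 1))


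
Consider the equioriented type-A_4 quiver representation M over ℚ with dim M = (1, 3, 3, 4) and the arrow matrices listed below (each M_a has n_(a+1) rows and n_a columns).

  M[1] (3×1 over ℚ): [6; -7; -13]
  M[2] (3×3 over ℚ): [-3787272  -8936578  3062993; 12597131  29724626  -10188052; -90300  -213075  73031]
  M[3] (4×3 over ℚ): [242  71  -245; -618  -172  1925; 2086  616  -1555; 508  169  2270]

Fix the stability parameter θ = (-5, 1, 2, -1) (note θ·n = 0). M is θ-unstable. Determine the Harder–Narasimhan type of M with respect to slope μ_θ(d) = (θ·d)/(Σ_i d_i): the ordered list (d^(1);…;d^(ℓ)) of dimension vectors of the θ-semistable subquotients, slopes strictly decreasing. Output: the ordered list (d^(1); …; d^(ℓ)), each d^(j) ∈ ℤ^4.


Via rank(M_{q-1}∘⋯∘M_p): M ≅ I[1,3], I[2,4]^2, I[4,4]^2.
μ_θ-semistable layers: μ^(1)=2; μ^(2)=1; μ^(3)=2/3; μ^(4)=-1; μ^(5)=-5

((0, 0, 1, 0); (0, 1, 0, 0); (0, 2, 2, 2); (0, 0, 0, 2); (1, 0, 0, 0))


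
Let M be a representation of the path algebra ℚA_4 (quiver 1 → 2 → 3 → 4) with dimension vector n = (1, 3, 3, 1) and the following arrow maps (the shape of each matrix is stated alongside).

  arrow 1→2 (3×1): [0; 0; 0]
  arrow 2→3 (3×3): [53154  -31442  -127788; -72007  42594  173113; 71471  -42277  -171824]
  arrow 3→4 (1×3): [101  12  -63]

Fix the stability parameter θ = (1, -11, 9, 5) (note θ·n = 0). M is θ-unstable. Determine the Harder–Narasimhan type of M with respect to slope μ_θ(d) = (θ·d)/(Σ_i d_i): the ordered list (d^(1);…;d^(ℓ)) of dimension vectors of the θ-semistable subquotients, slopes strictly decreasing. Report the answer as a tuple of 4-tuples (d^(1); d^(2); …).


Interval decomposition of M: I[1,1], I[2,2], I[2,3], I[2,4], I[3,3].
HN type (ℓ=4): μ^(1)=9; μ^(2)=7; μ^(3)=1; μ^(4)=-11

((0, 0, 2, 0); (0, 0, 1, 1); (1, 0, 0, 0); (0, 3, 0, 0))
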